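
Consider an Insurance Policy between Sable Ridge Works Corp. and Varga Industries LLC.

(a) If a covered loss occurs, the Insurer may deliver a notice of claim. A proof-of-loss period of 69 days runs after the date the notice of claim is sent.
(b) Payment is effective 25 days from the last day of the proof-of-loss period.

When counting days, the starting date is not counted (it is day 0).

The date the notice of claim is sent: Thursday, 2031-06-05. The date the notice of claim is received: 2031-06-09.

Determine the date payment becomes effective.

The last day of the proof-of-loss period: 69 calendar days after 2031-06-05 is 2031-08-13.
The date payment becomes effective: 25 calendar days after 2031-08-13 is 2031-09-07.

2031-09-07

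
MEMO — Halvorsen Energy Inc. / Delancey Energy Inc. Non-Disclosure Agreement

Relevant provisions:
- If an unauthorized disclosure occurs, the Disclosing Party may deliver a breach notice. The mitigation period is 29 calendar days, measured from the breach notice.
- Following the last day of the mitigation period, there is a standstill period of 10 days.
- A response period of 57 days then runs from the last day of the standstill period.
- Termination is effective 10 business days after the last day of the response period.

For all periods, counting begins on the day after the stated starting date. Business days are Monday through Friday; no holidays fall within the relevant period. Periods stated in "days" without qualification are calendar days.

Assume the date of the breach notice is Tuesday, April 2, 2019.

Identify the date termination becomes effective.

The last day of the mitigation period: April 2, 2019 + 29 days = May 1, 2019.
The last day of the standstill period: 10 calendar days after May 1, 2019 is May 11, 2019.
Adding 57 calendar days to May 11, 2019 gives July 7, 2019, which is the last day of the response period.
From Sunday, July 7, 2019, 10 business days (Jul 8, Jul 9, Jul 10, Jul 11, Jul 12, Jul 15, Jul 16, Jul 17, Jul 18, Jul 19, skipping weekends) brings us to Friday, July 19, 2019, which is the date termination becomes effective.

July 19, 2019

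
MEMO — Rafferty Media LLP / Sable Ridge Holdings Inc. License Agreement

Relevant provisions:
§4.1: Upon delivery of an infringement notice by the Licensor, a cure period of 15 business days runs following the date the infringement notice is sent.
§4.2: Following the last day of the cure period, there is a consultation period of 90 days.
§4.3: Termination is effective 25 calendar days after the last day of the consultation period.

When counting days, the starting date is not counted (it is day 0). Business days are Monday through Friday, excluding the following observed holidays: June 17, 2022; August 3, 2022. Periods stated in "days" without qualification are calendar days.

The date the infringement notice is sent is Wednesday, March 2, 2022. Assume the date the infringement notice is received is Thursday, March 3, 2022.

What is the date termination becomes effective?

July 16, 2022

The last day of the cure period: counting 15 business days from Wednesday, March 2, 2022 (Mar 3, Mar 4, Mar 7, Mar 8, …, Mar 21, Mar 22, Mar 23, skipping weekends) reaches Wednesday, March 23, 2022.
Adding 90 calendar days to March 23, 2022 gives June 21, 2022, which is the last day of the consultation period.
The date termination becomes effective: June 21, 2022 + 25 days = July 16, 2022.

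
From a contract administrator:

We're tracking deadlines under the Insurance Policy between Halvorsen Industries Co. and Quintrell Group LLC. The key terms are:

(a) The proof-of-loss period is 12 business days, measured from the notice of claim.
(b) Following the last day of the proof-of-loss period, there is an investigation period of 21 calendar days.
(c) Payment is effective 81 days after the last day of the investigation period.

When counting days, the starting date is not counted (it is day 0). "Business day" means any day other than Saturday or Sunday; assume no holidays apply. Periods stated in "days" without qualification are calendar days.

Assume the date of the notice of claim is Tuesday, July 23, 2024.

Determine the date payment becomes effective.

From Tuesday, July 23, 2024, 12 business days (Jul 24, Jul 25, Jul 26, Jul 29, …, Aug 6, Aug 7, Aug 8, skipping weekends) brings us to Thursday, August 8, 2024, which is the last day of the proof-of-loss period.
The last day of the investigation period: 21 calendar days after August 8, 2024 is August 29, 2024.
The date payment becomes effective: August 29, 2024 + 81 days = November 18, 2024.

November 18, 2024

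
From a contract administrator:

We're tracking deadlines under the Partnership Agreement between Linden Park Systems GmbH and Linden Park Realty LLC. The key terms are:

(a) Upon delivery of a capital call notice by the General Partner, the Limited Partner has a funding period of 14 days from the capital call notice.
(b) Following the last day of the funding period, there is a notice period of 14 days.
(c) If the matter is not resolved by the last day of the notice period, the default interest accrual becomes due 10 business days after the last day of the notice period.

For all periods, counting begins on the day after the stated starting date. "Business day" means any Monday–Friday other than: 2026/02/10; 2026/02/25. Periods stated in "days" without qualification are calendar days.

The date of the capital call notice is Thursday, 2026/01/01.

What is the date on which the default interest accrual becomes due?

2026/02/13

The last day of the funding period: 14 calendar days after 2026/01/01 is 2026/01/15.
The last day of the notice period: 2026/01/15 + 14 days = 2026/01/29.
The date on which the default interest accrual becomes due: counting 10 business days from Thursday, 2026/01/29 (Jan 30, Feb 2, Feb 3, Feb 4, Feb 5, Feb 6, Feb 9, Feb 11, Feb 12, Feb 13, skipping weekends and the listed holiday on Feb 10) reaches Friday, 2026/02/13.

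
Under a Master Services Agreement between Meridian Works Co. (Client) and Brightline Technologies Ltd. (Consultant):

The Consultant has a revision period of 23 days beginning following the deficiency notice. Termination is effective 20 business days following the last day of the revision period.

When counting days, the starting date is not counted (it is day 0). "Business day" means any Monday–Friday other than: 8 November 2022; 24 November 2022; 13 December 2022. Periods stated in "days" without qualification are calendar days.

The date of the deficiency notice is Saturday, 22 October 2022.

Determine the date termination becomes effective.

14 December 2022

The last day of the revision period: 22 October 2022 + 23 days = 14 November 2022.
The date termination becomes effective: counting 20 business days from Monday, 14 November 2022 (Nov 15, Nov 16, Nov 17, Nov 18, …, Dec 9, Dec 12, Dec 14, skipping weekends and the listed holidays on Nov 24, Dec 13) reaches Wednesday, 14 December 2022.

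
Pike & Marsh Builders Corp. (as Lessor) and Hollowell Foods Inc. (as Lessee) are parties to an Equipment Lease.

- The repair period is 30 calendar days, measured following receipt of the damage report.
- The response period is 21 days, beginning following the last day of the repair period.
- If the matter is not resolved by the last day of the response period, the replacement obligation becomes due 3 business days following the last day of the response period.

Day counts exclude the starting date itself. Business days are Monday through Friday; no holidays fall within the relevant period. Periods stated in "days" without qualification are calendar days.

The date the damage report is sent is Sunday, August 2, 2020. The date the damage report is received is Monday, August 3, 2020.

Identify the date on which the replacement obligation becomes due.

The last day of the repair period: August 3, 2020 + 30 days = September 2, 2020.
Adding 21 calendar days to September 2, 2020 gives September 23, 2020, which is the last day of the response period.
The date on which the replacement obligation becomes due: counting 3 business days from Wednesday, September 23, 2020 (Sep 24, Sep 25, Sep 28, skipping weekends) reaches Monday, September 28, 2020.

September 28, 2020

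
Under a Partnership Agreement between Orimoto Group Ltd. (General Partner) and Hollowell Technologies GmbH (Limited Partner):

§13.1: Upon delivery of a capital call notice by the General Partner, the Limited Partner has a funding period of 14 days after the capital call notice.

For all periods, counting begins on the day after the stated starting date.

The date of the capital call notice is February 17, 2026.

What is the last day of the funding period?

March 3, 2026

The last day of the funding period: February 17, 2026 + 14 days = March 3, 2026.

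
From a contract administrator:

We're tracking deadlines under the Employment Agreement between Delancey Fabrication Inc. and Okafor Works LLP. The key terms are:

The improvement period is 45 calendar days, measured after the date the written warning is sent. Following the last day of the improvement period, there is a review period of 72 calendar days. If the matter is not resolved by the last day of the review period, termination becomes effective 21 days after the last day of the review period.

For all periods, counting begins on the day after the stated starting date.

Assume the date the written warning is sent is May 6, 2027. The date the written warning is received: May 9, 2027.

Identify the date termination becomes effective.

Sep 21, 2027

Adding 45 calendar days to May 6, 2027 gives Jun 20, 2027, which is the last day of the improvement period.
The last day of the review period: Jun 20, 2027 + 72 days = Aug 31, 2027.
Adding 21 calendar days to Aug 31, 2027 gives Sep 21, 2027, which is the date termination becomes effective.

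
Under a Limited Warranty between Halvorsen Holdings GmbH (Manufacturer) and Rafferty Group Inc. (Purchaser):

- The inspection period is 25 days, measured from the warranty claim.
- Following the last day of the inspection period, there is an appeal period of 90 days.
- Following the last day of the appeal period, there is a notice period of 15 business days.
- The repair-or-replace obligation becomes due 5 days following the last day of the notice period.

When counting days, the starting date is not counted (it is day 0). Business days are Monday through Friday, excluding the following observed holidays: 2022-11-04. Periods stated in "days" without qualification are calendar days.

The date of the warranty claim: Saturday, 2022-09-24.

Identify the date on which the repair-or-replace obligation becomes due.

The last day of the inspection period: 25 calendar days after 2022-09-24 is 2022-10-19.
The last day of the appeal period: 90 calendar days after 2022-10-19 is 2023-01-17.
From Tuesday, 2023-01-17, 15 business days (Jan 18, Jan 19, Jan 20, Jan 23, …, Feb 3, Feb 6, Feb 7, skipping weekends) brings us to Tuesday, 2023-02-07, which is the last day of the notice period.
The date on which the repair-or-replace obligation becomes due: 2023-02-07 + 5 days = 2023-02-12.

2023-02-12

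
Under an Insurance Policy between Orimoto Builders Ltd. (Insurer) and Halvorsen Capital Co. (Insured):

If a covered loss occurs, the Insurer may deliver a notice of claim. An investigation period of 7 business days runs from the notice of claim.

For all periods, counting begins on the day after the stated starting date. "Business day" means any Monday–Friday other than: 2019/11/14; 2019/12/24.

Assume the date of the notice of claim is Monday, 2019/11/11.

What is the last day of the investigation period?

The last day of the investigation period: 7 business days after Monday, 2019/11/11, skipping weekends and the listed holiday on Nov 14 — Nov 12, Nov 13, Nov 15, Nov 18, Nov 19, Nov 20, Nov 21 — lands on Thursday, 2019/11/21.

2019/11/21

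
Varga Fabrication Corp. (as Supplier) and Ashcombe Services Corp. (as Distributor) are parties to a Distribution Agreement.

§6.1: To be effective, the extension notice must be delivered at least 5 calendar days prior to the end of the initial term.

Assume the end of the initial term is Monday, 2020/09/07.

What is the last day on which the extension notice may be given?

2020/09/02

2020/09/07 minus 5 days is 2020/09/02.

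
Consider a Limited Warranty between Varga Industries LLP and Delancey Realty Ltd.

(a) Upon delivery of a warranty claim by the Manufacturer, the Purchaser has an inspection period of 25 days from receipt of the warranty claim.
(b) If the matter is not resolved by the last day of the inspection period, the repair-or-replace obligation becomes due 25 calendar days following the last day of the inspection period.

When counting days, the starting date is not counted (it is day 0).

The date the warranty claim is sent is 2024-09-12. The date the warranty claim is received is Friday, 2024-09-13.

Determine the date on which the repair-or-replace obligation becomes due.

The last day of the inspection period: 25 calendar days after 2024-09-13 is 2024-10-08.
The date on which the repair-or-replace obligation becomes due: 2024-10-08 + 25 days = 2024-11-02.

2024-11-02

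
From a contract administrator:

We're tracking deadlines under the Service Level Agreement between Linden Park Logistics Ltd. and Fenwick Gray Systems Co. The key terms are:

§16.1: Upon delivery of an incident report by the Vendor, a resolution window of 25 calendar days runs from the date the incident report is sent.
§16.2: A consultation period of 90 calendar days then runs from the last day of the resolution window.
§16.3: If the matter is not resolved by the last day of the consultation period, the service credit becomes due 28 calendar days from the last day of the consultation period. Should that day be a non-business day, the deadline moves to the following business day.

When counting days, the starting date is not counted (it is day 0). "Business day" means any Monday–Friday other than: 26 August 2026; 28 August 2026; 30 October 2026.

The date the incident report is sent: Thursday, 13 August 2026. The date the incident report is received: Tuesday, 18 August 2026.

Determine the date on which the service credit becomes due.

4 January 2027

The last day of the resolution window: 13 August 2026 + 25 days = 7 September 2026.
The last day of the consultation period: 7 September 2026 + 90 days = 6 December 2026.
Adding 28 calendar days to 6 December 2026 gives 3 January 2027, which is the date on which the service credit becomes due. That falls on a Sunday, so it rolls to the next business day, Monday, 4 January 2027.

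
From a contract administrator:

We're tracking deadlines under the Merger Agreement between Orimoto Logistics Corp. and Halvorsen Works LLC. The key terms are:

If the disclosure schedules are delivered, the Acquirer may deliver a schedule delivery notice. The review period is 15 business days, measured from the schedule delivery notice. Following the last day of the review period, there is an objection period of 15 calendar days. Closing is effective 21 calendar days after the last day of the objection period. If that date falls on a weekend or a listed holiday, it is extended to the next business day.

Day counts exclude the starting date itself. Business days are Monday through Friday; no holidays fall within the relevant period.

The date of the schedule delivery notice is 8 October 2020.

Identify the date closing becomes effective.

From Thursday, 8 October 2020, 15 business days (Oct 9, Oct 12, Oct 13, Oct 14, …, Oct 27, Oct 28, Oct 29, skipping weekends) brings us to Thursday, 29 October 2020, which is the last day of the review period.
The last day of the objection period: 29 October 2020 + 15 days = 13 November 2020.
The date closing becomes effective: 21 calendar days after 13 November 2020 is 4 December 2020. 4 December 2020 is a Friday, so no roll-forward applies.

4 December 2020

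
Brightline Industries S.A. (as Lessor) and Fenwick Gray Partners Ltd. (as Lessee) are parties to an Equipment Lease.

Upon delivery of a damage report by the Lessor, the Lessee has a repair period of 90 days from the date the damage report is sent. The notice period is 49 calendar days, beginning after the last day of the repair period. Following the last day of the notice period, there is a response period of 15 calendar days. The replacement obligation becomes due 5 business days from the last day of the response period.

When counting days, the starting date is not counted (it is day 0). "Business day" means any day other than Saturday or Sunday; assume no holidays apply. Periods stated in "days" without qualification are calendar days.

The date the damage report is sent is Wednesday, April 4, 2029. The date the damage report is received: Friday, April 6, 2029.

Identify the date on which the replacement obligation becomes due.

The last day of the repair period: 90 calendar days after April 4, 2029 is July 3, 2029.
The last day of the notice period: July 3, 2029 + 49 days = August 21, 2029.
The last day of the response period: August 21, 2029 + 15 days = September 5, 2029.
From Wednesday, September 5, 2029, 5 business days (Sep 6, Sep 7, Sep 10, Sep 11, Sep 12, skipping weekends) brings us to Wednesday, September 12, 2029, which is the date on which the replacement obligation becomes due.

September 12, 2029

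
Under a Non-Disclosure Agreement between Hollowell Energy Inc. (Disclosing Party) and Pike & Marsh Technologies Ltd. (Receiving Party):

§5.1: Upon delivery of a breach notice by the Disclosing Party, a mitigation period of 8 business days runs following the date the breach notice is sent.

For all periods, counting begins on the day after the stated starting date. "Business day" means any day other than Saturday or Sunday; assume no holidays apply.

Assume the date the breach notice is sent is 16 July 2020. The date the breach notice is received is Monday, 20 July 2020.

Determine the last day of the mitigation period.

28 July 2020

From Thursday, 16 July 2020, 8 business days (Jul 17, Jul 20, Jul 21, Jul 22, Jul 23, Jul 24, Jul 27, Jul 28, skipping weekends) brings us to Tuesday, 28 July 2020, which is the last day of the mitigation period.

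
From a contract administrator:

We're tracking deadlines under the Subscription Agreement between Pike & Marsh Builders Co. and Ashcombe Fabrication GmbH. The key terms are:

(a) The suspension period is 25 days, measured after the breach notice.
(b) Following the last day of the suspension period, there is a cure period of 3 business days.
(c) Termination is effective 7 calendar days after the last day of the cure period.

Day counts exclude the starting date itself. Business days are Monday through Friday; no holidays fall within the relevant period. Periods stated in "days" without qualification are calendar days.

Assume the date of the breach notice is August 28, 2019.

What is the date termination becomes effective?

The last day of the suspension period: August 28, 2019 + 25 days = September 22, 2019.
The last day of the cure period: counting 3 business days from Sunday, September 22, 2019 (Sep 23, Sep 24, Sep 25, skipping weekends) reaches Wednesday, September 25, 2019.
Adding 7 calendar days to September 25, 2019 gives October 2, 2019, which is the date termination becomes effective.

October 2, 2019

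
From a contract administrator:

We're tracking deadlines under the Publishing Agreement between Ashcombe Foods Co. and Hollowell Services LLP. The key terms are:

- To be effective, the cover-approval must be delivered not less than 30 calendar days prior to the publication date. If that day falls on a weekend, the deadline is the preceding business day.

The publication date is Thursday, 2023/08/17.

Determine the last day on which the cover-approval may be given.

Counting back 30 calendar days from 2023/08/17 gives 2023/07/18. That is a Tuesday, so no adjustment is needed.

2023/07/18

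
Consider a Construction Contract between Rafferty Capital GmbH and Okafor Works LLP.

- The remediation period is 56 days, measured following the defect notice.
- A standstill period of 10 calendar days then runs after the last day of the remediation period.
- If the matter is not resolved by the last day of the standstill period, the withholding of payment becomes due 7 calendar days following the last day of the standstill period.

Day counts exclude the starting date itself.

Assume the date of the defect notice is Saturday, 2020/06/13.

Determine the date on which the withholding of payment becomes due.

Adding 56 calendar days to 2020/06/13 gives 2020/08/08, which is the last day of the remediation period.
The last day of the standstill period: 2020/08/08 + 10 days = 2020/08/18.
The date on which the withholding of payment becomes due: 2020/08/18 + 7 days = 2020/08/25.

2020/08/25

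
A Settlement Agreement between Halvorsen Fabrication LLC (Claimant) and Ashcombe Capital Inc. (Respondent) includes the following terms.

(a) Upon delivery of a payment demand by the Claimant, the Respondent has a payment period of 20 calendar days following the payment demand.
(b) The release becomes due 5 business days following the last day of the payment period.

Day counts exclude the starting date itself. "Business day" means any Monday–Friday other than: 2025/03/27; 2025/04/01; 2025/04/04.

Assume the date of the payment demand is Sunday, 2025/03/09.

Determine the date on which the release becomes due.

2025/04/08

The last day of the payment period: 2025/03/09 + 20 days = 2025/03/29.
The date on which the release becomes due: 5 business days after Saturday, 2025/03/29, skipping weekends and the listed holidays on Apr 1, Apr 4 — Mar 31, Apr 2, Apr 3, Apr 7, Apr 8 — lands on Tuesday, 2025/04/08.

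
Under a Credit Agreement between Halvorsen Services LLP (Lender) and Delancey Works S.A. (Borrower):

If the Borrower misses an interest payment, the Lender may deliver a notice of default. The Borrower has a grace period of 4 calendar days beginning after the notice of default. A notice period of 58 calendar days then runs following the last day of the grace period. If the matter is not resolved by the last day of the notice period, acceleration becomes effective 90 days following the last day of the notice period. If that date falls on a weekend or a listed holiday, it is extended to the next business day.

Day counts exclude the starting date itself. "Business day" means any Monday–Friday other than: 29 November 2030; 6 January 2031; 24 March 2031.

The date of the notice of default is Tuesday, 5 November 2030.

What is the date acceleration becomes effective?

7 April 2031

The last day of the grace period: 4 calendar days after 5 November 2030 is 9 November 2030.
The last day of the notice period: 58 calendar days after 9 November 2030 is 6 January 2031.
The date acceleration becomes effective: 6 January 2031 + 90 days = 6 April 2031. That falls on a Sunday, so it rolls to the next business day, Monday, 7 April 2031.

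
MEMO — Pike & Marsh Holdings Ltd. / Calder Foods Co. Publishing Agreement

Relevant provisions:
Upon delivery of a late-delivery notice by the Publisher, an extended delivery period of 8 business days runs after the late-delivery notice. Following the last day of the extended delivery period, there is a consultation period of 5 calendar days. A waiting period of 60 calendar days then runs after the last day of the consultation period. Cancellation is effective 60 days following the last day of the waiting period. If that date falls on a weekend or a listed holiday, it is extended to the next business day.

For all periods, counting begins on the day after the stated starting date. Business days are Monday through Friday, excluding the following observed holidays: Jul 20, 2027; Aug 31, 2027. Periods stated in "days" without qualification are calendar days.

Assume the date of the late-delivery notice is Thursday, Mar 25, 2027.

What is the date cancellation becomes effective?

Aug 9, 2027

The last day of the extended delivery period: counting 8 business days from Thursday, Mar 25, 2027 (Mar 26, Mar 29, Mar 30, Mar 31, Apr 1, Apr 2, Apr 5, Apr 6, skipping weekends) reaches Tuesday, Apr 6, 2027.
Adding 5 calendar days to Apr 6, 2027 gives Apr 11, 2027, which is the last day of the consultation period.
The last day of the waiting period: 60 calendar days after Apr 11, 2027 is Jun 10, 2027.
Adding 60 calendar days to Jun 10, 2027 gives Aug 9, 2027, which is the date cancellation becomes effective. Aug 9, 2027 is a Monday and is not a listed holiday, so no roll-forward applies.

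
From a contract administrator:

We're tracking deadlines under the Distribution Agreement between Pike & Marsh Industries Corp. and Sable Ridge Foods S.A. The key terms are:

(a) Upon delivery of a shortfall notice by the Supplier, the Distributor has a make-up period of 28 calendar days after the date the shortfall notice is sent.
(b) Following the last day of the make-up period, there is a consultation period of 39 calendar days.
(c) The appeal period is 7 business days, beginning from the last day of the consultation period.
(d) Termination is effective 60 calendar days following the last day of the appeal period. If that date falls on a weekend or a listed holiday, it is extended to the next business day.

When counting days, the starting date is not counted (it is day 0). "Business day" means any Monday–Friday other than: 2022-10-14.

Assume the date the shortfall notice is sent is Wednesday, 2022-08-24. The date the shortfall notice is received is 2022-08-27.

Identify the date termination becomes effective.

2023-01-09

The last day of the make-up period: 28 calendar days after 2022-08-24 is 2022-09-21.
Adding 39 calendar days to 2022-09-21 gives 2022-10-30, which is the last day of the consultation period.
From Sunday, 2022-10-30, 7 business days (Oct 31, Nov 1, Nov 2, Nov 3, Nov 4, Nov 7, Nov 8, skipping weekends) brings us to Tuesday, 2022-11-08, which is the last day of the appeal period.
Adding 60 calendar days to 2022-11-08 gives 2023-01-07, which is the date termination becomes effective. That falls on a Saturday, so it rolls to the next business day, Monday, 2023-01-09.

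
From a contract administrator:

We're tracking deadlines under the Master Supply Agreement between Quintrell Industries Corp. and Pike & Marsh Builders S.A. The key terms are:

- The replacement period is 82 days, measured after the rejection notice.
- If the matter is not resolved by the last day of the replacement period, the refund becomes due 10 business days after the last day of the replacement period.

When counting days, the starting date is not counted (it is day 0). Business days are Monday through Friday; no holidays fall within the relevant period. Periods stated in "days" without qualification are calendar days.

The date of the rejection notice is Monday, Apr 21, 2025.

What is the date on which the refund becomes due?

Adding 82 calendar days to Apr 21, 2025 gives Jul 12, 2025, which is the last day of the replacement period.
The date on which the refund becomes due: counting 10 business days from Saturday, Jul 12, 2025 (Jul 14, Jul 15, Jul 16, Jul 17, Jul 18, Jul 21, Jul 22, Jul 23, Jul 24, Jul 25, skipping weekends) reaches Friday, Jul 25, 2025.

Jul 25, 2025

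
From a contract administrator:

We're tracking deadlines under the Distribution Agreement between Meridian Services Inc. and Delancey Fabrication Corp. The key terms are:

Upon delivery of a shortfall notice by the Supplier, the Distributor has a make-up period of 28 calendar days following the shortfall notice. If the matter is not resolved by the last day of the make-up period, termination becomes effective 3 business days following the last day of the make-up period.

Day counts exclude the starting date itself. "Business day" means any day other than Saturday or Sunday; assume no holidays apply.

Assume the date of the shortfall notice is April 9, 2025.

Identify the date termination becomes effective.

The last day of the make-up period: 28 calendar days after April 9, 2025 is May 7, 2025.
The date termination becomes effective: counting 3 business days from Wednesday, May 7, 2025 (May 8, May 9, May 12, skipping weekends) reaches Monday, May 12, 2025.

May 12, 2025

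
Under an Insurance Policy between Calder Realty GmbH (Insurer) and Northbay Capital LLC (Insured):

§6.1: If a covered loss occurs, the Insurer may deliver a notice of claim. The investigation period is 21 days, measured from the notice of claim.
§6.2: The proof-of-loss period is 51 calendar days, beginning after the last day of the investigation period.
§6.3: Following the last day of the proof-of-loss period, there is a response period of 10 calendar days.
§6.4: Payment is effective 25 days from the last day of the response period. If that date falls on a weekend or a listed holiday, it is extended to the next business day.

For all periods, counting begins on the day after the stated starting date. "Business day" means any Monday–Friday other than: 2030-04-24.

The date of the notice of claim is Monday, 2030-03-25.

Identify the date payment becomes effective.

The last day of the investigation period: 21 calendar days after 2030-03-25 is 2030-04-15.
The last day of the proof-of-loss period: 2030-04-15 + 51 days = 2030-06-05.
The last day of the response period: 2030-06-05 + 10 days = 2030-06-15.
Adding 25 calendar days to 2030-06-15 gives 2030-07-10, which is the date payment becomes effective. 2030-07-10 is a Wednesday and is not a listed holiday, so no roll-forward applies.

2030-07-10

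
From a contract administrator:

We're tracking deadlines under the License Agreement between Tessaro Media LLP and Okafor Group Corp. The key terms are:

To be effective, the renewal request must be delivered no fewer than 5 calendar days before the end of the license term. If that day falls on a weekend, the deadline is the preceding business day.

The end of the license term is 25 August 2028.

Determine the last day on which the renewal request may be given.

Counting back 5 calendar days from 25 August 2028 gives 20 August 2028. That is a Sunday, so the deadline moves back to Friday, 18 August 2028.

18 August 2028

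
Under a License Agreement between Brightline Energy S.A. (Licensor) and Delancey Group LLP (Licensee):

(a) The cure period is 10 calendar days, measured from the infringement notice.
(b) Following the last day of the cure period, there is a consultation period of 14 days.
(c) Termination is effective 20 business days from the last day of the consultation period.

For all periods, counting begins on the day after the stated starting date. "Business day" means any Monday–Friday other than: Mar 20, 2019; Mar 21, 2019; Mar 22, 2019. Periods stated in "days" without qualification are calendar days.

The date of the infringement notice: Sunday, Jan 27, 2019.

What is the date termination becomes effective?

The last day of the cure period: 10 calendar days after Jan 27, 2019 is Feb 6, 2019.
Adding 14 calendar days to Feb 6, 2019 gives Feb 20, 2019, which is the last day of the consultation period.
The date termination becomes effective: 20 business days after Wednesday, Feb 20, 2019, skipping weekends and the listed holidays on Mar 20, Mar 21, Mar 22 — Feb 21, Feb 22, Feb 25, Feb 26, …, Mar 18, Mar 19, Mar 25 — lands on Monday, Mar 25, 2019.

Mar 25, 2019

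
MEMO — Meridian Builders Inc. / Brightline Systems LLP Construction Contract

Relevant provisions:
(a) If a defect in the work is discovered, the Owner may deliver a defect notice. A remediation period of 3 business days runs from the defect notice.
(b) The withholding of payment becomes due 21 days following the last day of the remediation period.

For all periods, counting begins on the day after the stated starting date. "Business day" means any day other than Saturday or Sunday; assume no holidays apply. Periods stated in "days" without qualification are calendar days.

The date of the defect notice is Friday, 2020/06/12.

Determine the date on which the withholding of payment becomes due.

2020/07/08

The last day of the remediation period: 3 business days after Friday, 2020/06/12, skipping weekends — Jun 15, Jun 16, Jun 17 — lands on Wednesday, 2020/06/17.
The date on which the withholding of payment becomes due: 2020/06/17 + 21 days = 2020/07/08.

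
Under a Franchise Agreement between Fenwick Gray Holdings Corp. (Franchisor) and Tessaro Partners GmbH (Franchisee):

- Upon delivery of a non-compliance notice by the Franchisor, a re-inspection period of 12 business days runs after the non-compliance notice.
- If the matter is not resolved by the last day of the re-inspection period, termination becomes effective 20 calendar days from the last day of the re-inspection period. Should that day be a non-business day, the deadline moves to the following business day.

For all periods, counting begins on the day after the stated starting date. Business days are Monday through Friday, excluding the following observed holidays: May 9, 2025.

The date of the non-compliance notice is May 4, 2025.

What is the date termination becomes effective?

Jun 10, 2025

The last day of the re-inspection period: counting 12 business days from Sunday, May 4, 2025 (May 5, May 6, May 7, May 8, …, May 19, May 20, May 21, skipping weekends and the listed holiday on May 9) reaches Wednesday, May 21, 2025.
The date termination becomes effective: May 21, 2025 + 20 days = Jun 10, 2025. Jun 10, 2025 is a Tuesday and is not a listed holiday, so no roll-forward applies.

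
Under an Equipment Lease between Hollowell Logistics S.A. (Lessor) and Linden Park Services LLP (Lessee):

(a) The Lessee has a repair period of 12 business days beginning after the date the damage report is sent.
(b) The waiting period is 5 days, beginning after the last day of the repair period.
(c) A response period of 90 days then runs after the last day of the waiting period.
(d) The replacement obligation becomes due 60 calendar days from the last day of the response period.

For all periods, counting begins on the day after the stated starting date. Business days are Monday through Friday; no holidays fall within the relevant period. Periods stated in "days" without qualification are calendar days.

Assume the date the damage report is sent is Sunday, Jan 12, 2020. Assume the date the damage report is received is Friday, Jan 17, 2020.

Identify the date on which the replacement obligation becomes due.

Jul 1, 2020

The last day of the repair period: 12 business days after Sunday, Jan 12, 2020, skipping weekends — Jan 13, Jan 14, Jan 15, Jan 16, …, Jan 24, Jan 27, Jan 28 — lands on Tuesday, Jan 28, 2020.
The last day of the waiting period: Jan 28, 2020 + 5 days = Feb 2, 2020.
Adding 90 calendar days to Feb 2, 2020 gives May 2, 2020, which is the last day of the response period.
The date on which the replacement obligation becomes due: May 2, 2020 + 60 days = Jul 1, 2020.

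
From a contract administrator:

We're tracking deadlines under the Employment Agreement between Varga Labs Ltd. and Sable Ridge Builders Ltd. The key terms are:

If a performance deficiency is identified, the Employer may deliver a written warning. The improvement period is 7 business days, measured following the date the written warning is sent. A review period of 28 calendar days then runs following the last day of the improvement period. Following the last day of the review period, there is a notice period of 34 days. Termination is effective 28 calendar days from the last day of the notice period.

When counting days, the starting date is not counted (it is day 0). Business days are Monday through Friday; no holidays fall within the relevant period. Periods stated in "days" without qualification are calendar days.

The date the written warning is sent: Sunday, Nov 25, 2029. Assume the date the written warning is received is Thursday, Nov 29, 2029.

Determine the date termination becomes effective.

Mar 4, 2030

The last day of the improvement period: counting 7 business days from Sunday, Nov 25, 2029 (Nov 26, Nov 27, Nov 28, Nov 29, Nov 30, Dec 3, Dec 4, skipping weekends) reaches Tuesday, Dec 4, 2029.
Adding 28 calendar days to Dec 4, 2029 gives Jan 1, 2030, which is the last day of the review period.
The last day of the notice period: Jan 1, 2030 + 34 days = Feb 4, 2030.
Adding 28 calendar days to Feb 4, 2030 gives Mar 4, 2030, which is the date termination becomes effective.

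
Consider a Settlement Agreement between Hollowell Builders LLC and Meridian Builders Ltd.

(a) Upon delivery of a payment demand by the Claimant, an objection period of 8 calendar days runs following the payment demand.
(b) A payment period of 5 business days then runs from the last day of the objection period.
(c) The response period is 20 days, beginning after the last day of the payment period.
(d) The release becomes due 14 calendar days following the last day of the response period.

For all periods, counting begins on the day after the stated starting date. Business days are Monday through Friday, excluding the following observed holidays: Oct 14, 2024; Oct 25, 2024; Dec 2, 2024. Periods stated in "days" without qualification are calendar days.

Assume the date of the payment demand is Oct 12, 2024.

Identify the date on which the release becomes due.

The last day of the objection period: Oct 12, 2024 + 8 days = Oct 20, 2024.
From Sunday, Oct 20, 2024, 5 business days (Oct 21, Oct 22, Oct 23, Oct 24, Oct 28, skipping weekends and the listed holiday on Oct 25) brings us to Monday, Oct 28, 2024, which is the last day of the payment period.
The last day of the response period: Oct 28, 2024 + 20 days = Nov 17, 2024.
The date on which the release becomes due: 14 calendar days after Nov 17, 2024 is Dec 1, 2024.

Dec 1, 2024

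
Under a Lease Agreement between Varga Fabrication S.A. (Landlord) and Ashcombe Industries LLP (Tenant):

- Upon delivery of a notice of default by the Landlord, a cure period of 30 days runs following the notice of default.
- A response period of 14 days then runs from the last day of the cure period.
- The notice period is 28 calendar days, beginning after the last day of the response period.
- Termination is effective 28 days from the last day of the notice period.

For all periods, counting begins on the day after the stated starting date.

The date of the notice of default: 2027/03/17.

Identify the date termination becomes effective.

2027/06/25

The last day of the cure period: 30 calendar days after 2027/03/17 is 2027/04/16.
Adding 14 calendar days to 2027/04/16 gives 2027/04/30, which is the last day of the response period.
The last day of the notice period: 28 calendar days after 2027/04/30 is 2027/05/28.
Adding 28 calendar days to 2027/05/28 gives 2027/06/25, which is the date termination becomes effective.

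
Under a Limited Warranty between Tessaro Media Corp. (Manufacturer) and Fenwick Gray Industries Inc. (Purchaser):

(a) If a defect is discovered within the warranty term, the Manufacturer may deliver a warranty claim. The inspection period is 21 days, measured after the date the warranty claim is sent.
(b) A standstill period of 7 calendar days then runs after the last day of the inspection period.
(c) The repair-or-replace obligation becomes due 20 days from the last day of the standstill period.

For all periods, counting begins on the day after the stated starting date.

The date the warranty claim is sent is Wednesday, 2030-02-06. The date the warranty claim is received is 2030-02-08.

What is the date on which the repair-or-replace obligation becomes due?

2030-03-26

The last day of the inspection period: 21 calendar days after 2030-02-06 is 2030-02-27.
The last day of the standstill period: 7 calendar days after 2030-02-27 is 2030-03-06.
The date on which the repair-or-replace obligation becomes due: 20 calendar days after 2030-03-06 is 2030-03-26.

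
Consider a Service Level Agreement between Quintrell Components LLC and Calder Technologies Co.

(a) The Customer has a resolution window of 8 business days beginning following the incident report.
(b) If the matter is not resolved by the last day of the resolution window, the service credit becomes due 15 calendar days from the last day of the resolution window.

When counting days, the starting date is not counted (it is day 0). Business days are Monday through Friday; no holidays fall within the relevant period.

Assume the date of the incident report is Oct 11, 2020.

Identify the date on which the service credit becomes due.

Nov 5, 2020

The last day of the resolution window: counting 8 business days from Sunday, Oct 11, 2020 (Oct 12, Oct 13, Oct 14, Oct 15, Oct 16, Oct 19, Oct 20, Oct 21, skipping weekends) reaches Wednesday, Oct 21, 2020.
Adding 15 calendar days to Oct 21, 2020 gives Nov 5, 2020, which is the date on which the service credit becomes due.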